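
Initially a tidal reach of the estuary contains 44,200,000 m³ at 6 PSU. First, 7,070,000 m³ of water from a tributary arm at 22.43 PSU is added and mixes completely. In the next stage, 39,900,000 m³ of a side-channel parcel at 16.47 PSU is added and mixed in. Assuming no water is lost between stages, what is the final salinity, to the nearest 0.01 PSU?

Mass of salt is conserved:
Initial salt = 44,200,000×6 = 265,200,000
After stage 1: salt = 265,200,000 + 7,070,000×22.43 = 423,780,100; volume = 51,270,000 m³; S = 8.266 PSU
After stage 2: salt = 423,780,100 + 39,900,000×16.47 = 1,080,933,100; volume = 91,170,000 m³
S = 1,080,933,100 / 91,170,000 = 11.8562 PSU

11.86 PSU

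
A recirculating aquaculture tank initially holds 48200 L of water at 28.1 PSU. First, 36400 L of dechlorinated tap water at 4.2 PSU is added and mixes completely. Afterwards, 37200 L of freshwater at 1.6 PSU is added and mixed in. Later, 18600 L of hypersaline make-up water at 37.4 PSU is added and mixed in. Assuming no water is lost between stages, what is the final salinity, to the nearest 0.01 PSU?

16.11 PSU

Conserving salt mass:
Initial salt = 48,200×28.1 = 1,354,420
After stage 1: salt = 1,354,420 + 36,400×4.2 = 1,507,300; volume = 84,600 L; S = 17.817 PSU
After stage 2: salt = 1,507,300 + 37,200×1.6 = 1,566,820; volume = 121,800 L; S = 12.864 PSU
After stage 3: salt = 1,566,820 + 18,600×37.4 = 2,262,460; volume = 140,400 L
S = 2,262,460 / 140,400 = 16.1144 PSU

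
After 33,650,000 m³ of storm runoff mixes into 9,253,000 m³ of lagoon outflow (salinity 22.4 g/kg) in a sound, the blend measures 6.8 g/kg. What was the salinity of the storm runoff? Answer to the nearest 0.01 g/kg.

2.51 g/kg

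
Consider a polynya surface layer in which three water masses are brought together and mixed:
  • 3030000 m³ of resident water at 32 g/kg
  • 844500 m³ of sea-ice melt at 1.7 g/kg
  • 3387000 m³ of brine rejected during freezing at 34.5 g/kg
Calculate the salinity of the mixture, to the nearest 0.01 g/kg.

Mass of salt is conserved:
salt = 3,030,000×32 + 844,500×1.7 + 3,387,000×34.5 = 96,960,000 + 1,435,650 + 116,851,500 = 215,247,150
volume = 3,030,000 + 844,500 + 3,387,000 = 7,261,500 m³
S = 215,247,150 / 7,261,500 = 29.6422 g/kg

29.64 g/kg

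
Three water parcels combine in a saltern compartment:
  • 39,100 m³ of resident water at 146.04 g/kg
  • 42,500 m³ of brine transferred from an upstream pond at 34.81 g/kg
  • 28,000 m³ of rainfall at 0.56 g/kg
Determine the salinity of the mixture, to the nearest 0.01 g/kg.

Weighted by volume,
salt = 39,100×146.04 + 42,500×34.81 + 28,000×0.56 = 5,710,164 + 1,479,425 + 15,680 = 7,205,269
volume = 39,100 + 42,500 + 28,000 = 109,600 m³
S = 7,205,269 / 109,600 = 65.7415 g/kg

65.74 g/kg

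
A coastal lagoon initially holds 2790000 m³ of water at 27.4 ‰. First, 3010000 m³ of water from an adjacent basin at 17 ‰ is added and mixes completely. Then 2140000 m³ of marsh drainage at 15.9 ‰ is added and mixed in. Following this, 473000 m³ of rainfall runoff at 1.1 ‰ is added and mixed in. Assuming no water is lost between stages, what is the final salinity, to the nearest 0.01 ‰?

19.28 ‰

Weighted by volume,
Initial salt = 2,790,000×27.4 = 76,446,000
After stage 1: salt = 76,446,000 + 3,010,000×17 = 127,616,000; volume = 5,800,000 m³; S = 22.003 ‰
After stage 2: salt = 127,616,000 + 2,140,000×15.9 = 161,642,000; volume = 7,940,000 m³; S = 20.358 ‰
After stage 3: salt = 161,642,000 + 473,000×1.1 = 162,162,300; volume = 8,413,000 m³
S = 162,162,300 / 8,413,000 = 19.2752 ‰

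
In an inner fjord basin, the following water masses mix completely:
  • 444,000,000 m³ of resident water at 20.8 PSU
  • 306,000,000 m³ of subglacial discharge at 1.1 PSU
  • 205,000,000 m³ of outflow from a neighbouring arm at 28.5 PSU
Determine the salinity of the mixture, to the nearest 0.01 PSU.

Weighted by volume,
salt = 444,000,000×20.8 + 306,000,000×1.1 + 205,000,000×28.5 = 9,235,200,000 + 336,600,000 + 5,842,500,000 = 15,414,300,000
volume = 444,000,000 + 306,000,000 + 205,000,000 = 955,000,000 m³
S = 15,414,300,000 / 955,000,000 = 16.1406 PSU

16.14 PSU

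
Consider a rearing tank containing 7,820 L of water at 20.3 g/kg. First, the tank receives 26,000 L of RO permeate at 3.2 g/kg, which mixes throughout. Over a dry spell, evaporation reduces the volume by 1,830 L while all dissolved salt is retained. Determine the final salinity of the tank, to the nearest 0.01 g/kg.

After mixing: salt = 7,820×20.3 + 26,000×3.2 = 241,946; volume = 33,820 L
After evaporation: salt unchanged = 241,946; volume = 33,820 − 1,830 = 31,990 L
S = 241,946 / 31,990 = 7.5632 g/kg

7.56 g/kg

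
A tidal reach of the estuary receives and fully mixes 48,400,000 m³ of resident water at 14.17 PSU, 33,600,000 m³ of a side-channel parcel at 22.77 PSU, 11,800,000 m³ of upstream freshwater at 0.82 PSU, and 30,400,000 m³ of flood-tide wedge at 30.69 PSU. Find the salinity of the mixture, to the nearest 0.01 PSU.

Mass of salt is conserved:
salt = 48,400,000×14.17 + 33,600,000×22.77 + 11,800,000×0.82 + 30,400,000×30.69 = 685,828,000 + 765,072,000 + 9,676,000 + 932,976,000 = 2,393,552,000
volume = 48,400,000 + 33,600,000 + 11,800,000 + 30,400,000 = 124,200,000 m³
S = 2,393,552,000 / 124,200,000 = 19.2718 PSU

19.27 PSU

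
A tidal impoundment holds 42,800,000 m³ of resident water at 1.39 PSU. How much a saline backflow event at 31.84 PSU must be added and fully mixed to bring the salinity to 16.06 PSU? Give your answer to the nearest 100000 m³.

39800000 m³

Salt balance: 42,800,000×1.39 + V×31.84 = (42,800,000+V)×16.06
59,492,000 + 31.84V = 687,368,000 + 16.06V
627,876,000 = 15.78V
V = 39,789,353.61 m³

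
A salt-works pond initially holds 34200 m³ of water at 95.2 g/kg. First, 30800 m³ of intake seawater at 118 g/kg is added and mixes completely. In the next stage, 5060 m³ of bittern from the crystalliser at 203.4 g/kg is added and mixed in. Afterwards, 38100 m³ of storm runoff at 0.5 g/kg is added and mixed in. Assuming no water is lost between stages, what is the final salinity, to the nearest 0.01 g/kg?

By conservation of dissolved salt,
Initial salt = 34,200×95.2 = 3,255,840
After stage 1: salt = 3,255,840 + 30,800×118 = 6,890,240; volume = 65,000 m³; S = 106.004 g/kg
After stage 2: salt = 6,890,240 + 5,060×203.4 = 7,919,444; volume = 70,060 m³; S = 113.038 g/kg
After stage 3: salt = 7,919,444 + 38,100×0.5 = 7,938,494; volume = 108,160 m³
S = 7,938,494 / 108,160 = 73.3958 g/kg

73.40 g/kg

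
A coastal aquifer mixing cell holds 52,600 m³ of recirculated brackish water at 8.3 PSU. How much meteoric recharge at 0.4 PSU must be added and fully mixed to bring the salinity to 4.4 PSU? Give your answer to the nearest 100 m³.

Salt balance: 52,600×8.3 + V×0.4 = (52,600+V)×4.4
436,580 + 0.4V = 231,440 + 4.4V
205,140 = 4V
V = 51,285 m³

51300 m³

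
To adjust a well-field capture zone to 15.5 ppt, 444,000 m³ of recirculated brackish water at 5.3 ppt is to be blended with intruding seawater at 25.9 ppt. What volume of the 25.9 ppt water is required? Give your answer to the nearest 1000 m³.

Salt balance: 444,000×5.3 + V×25.9 = (444,000+V)×15.5
2,353,200 + 25.9V = 6,882,000 + 15.5V
4,528,800 = 10.4V
V = 435,461.54 m³

435000 m³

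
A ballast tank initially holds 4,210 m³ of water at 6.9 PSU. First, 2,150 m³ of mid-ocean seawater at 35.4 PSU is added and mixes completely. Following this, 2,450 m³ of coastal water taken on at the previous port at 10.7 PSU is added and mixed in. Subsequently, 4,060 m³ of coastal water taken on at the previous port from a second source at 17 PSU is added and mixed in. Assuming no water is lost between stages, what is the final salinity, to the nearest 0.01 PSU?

Weighted by volume,
Initial salt = 4,210×6.9 = 29,049
After stage 1: salt = 29,049 + 2,150×35.4 = 105,159; volume = 6,360 m³; S = 16.534 PSU
After stage 2: salt = 105,159 + 2,450×10.7 = 131,374; volume = 8,810 m³; S = 14.912 PSU
After stage 3: salt = 131,374 + 4,060×17 = 200,394; volume = 12,870 m³
S = 200,394 / 12,870 = 15.5706 PSU

15.57 PSU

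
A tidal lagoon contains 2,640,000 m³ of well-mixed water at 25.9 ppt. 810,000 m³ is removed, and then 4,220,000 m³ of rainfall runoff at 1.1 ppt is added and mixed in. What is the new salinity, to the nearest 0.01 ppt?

8.60 ppt

Remaining after removal: 1,830,000 m³ at 25.9 ppt (salt = 47,397,000)
After addition: salt = 47,397,000 + 4,220,000×1.1 = 52,039,000; volume = 6,050,000 m³
S = 52,039,000 / 6,050,000 = 8.6015 ppt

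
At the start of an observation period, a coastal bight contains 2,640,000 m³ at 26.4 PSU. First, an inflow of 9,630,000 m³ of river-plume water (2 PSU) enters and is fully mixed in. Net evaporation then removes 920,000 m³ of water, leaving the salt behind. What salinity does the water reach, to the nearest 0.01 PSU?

After mixing: salt = 2,640,000×26.4 + 9,630,000×2 = 88,956,000; volume = 12,270,000 m³
After evaporation: salt unchanged = 88,956,000; volume = 12,270,000 − 920,000 = 11,350,000 m³
S = 88,956,000 / 11,350,000 = 7.8375 PSU

7.84 PSU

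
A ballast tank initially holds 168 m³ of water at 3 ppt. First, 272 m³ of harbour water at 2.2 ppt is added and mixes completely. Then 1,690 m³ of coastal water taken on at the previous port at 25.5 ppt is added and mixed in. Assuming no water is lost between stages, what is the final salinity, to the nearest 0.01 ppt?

By conservation of dissolved salt,
Initial salt = 168×3 = 504
After stage 1: salt = 504 + 272×2.2 = 1,102.4; volume = 440 m³; S = 2.505 ppt
After stage 2: salt = 1,102.4 + 1,690×25.5 = 44,197.4; volume = 2,130 m³
S = 44,197.4 / 2,130 = 20.75 ppt

20.75 ppt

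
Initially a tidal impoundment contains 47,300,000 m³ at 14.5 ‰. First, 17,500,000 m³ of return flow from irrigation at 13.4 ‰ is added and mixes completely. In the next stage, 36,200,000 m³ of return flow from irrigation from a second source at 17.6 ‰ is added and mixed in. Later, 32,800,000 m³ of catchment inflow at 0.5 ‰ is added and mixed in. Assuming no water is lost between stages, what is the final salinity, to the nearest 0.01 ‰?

11.76 ‰

Conserving salt mass:
Initial salt = 47,300,000×14.5 = 685,850,000
After stage 1: salt = 685,850,000 + 17,500,000×13.4 = 920,350,000; volume = 64,800,000 m³; S = 14.203 ‰
After stage 2: salt = 920,350,000 + 36,200,000×17.6 = 1,557,470,000; volume = 101,000,000 m³; S = 15.42 ‰
After stage 3: salt = 1,557,470,000 + 32,800,000×0.5 = 1,573,870,000; volume = 133,800,000 m³
S = 1,573,870,000 / 133,800,000 = 11.7629 ‰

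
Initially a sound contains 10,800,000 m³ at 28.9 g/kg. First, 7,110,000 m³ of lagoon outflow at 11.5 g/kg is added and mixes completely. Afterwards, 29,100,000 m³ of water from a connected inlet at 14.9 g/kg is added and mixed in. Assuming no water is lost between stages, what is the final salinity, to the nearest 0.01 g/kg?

Weighted by volume,
Initial salt = 10,800,000×28.9 = 312,120,000
After stage 1: salt = 312,120,000 + 7,110,000×11.5 = 393,885,000; volume = 17,910,000 m³; S = 21.992 g/kg
After stage 2: salt = 393,885,000 + 29,100,000×14.9 = 827,475,000; volume = 47,010,000 m³
S = 827,475,000 / 47,010,000 = 17.6021 g/kg

17.60 g/kg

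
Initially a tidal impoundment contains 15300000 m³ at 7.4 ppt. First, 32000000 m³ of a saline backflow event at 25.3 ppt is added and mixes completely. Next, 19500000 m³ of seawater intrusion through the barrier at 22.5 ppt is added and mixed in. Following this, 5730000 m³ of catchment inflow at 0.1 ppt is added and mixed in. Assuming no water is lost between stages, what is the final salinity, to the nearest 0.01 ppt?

18.78 ppt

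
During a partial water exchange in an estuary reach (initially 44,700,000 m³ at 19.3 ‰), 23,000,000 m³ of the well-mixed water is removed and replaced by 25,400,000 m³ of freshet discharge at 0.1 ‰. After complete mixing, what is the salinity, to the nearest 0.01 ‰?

8.95 ‰

Remaining after removal: 21,700,000 m³ at 19.3 ‰ (salt = 418,810,000)
After addition: salt = 418,810,000 + 25,400,000×0.1 = 421,350,000; volume = 47,100,000 m³
S = 421,350,000 / 47,100,000 = 8.9459 ‰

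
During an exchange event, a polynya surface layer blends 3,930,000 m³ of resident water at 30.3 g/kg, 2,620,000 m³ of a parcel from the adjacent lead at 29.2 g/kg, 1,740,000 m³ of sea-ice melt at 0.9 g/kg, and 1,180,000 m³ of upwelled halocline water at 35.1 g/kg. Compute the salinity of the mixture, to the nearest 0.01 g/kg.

Mass of salt is conserved:
salt = 3,930,000×30.3 + 2,620,000×29.2 + 1,740,000×0.9 + 1,180,000×35.1 = 119,079,000 + 76,504,000 + 1,566,000 + 41,418,000 = 238,567,000
volume = 3,930,000 + 2,620,000 + 1,740,000 + 1,180,000 = 9,470,000 m³
S = 238,567,000 / 9,470,000 = 25.1919 g/kg

25.19 g/kg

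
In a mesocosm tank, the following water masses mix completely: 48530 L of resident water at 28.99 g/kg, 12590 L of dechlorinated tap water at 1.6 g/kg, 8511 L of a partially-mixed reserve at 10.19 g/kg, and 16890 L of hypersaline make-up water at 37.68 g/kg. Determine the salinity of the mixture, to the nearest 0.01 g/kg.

Conserving salt mass:
salt = 48,530×28.99 + 12,590×1.6 + 8,511×10.19 + 16,890×37.68 = 1,406,884.7 + 20,144 + 86,727.09 + 636,415.2 = 2,150,170.99
volume = 48,530 + 12,590 + 8,511 + 16,890 = 86,521 L
S = 2,150,170.99 / 86,521 = 24.8514 g/kg

24.85 g/kg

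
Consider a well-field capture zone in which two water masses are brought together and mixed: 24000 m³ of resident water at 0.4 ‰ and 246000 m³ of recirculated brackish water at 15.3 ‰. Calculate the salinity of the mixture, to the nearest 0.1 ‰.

14.0 ‰

Salt balance:
salt = 24,000×0.4 + 246,000×15.3 = 9,600 + 3,763,800 = 3,773,400
volume = 24,000 + 246,000 = 270,000 m³
S = 3,773,400 / 270,000 = 13.976 ‰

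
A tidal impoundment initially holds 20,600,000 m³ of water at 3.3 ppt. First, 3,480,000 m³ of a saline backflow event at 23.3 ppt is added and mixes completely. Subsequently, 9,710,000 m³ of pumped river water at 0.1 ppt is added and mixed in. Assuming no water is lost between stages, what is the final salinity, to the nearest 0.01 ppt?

4.44 ppt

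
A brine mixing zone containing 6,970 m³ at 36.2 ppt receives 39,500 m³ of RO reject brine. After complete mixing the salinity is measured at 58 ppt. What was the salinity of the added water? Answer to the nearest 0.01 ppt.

61.85 ppt

Salt balance: 6,970×36.2 + 39,500×S = 46,470×58
252,314 + 39,500·S = 2,695,260
S = (2,695,260 − 252,314) / 39,500 = 61.8467 ppt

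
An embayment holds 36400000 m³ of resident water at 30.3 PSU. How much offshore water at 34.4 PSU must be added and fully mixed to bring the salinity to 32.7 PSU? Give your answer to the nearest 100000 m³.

51400000 m³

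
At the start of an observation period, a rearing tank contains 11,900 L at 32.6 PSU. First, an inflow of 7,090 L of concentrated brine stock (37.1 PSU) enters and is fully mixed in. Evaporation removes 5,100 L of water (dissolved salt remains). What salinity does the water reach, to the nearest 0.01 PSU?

After mixing: salt = 11,900×32.6 + 7,090×37.1 = 650,979; volume = 18,990 L
After evaporation: salt unchanged = 650,979; volume = 18,990 − 5,100 = 13,890 L
S = 650,979 / 13,890 = 46.8667 PSU

46.87 PSU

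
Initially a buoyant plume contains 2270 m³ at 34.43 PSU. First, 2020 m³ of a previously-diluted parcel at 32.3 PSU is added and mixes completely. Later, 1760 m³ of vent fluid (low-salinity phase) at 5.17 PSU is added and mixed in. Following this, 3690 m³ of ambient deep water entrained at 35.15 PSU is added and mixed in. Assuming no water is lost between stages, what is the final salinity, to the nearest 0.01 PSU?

28.97 PSU

Mass of salt is conserved:
Initial salt = 2,270×34.43 = 78,156.1
After stage 1: salt = 78,156.1 + 2,020×32.3 = 143,402.1; volume = 4,290 m³; S = 33.427 PSU
After stage 2: salt = 143,402.1 + 1,760×5.17 = 152,501.3; volume = 6,050 m³; S = 25.207 PSU
After stage 3: salt = 152,501.3 + 3,690×35.15 = 282,204.8; volume = 9,740 m³
S = 282,204.8 / 9,740 = 28.9738 PSU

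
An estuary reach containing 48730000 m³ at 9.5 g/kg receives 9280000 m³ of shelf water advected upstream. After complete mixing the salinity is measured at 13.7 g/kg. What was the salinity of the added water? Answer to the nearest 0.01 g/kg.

Salt balance: 48,730,000×9.5 + 9,280,000×S = 58,010,000×13.7
462,935,000 + 9,280,000·S = 794,737,000
S = (794,737,000 − 462,935,000) / 9,280,000 = 35.7545 g/kg

35.75 g/kg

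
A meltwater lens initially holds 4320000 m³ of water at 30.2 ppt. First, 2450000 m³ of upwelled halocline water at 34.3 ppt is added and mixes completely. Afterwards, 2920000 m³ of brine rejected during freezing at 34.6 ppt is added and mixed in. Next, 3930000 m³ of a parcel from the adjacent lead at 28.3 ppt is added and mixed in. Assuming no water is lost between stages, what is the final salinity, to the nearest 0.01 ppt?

31.33 ppt

Mass of salt is conserved:
Initial salt = 4,320,000×30.2 = 130,464,000
After stage 1: salt = 130,464,000 + 2,450,000×34.3 = 214,499,000; volume = 6,770,000 m³; S = 31.684 ppt
After stage 2: salt = 214,499,000 + 2,920,000×34.6 = 315,531,000; volume = 9,690,000 m³; S = 32.563 ppt
After stage 3: salt = 315,531,000 + 3,930,000×28.3 = 426,750,000; volume = 13,620,000 m³
S = 426,750,000 / 13,620,000 = 31.3326 ppt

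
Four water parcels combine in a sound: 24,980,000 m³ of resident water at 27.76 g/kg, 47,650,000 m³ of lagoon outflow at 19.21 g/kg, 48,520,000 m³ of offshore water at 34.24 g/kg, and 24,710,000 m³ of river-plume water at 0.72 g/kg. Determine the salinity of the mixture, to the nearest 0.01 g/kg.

By conservation of dissolved salt,
salt = 24,980,000×27.76 + 47,650,000×19.21 + 48,520,000×34.24 + 24,710,000×0.72 = 693,444,800 + 915,356,500 + 1,661,324,800 + 17,791,200 = 3,287,917,300
volume = 24,980,000 + 47,650,000 + 48,520,000 + 24,710,000 = 145,860,000 m³
S = 3,287,917,300 / 145,860,000 = 22.5416 g/kg

22.54 g/kg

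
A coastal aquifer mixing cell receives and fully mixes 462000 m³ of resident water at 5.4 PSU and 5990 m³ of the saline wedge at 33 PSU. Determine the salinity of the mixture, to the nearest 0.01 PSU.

5.75 PSU

By conservation of dissolved salt,
salt = 462,000×5.4 + 5,990×33 = 2,494,800 + 197,670 = 2,692,470
volume = 462,000 + 5,990 = 467,990 m³
S = 2,692,470 / 467,990 = 5.7533 PSU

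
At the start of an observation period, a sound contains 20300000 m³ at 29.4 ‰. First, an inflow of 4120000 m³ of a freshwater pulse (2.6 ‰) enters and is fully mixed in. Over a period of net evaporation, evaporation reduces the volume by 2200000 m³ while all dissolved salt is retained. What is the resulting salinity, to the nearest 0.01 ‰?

27.34 ‰

After mixing: salt = 20,300,000×29.4 + 4,120,000×2.6 = 607,532,000; volume = 24,420,000 m³
After evaporation: salt unchanged = 607,532,000; volume = 24,420,000 − 2,200,000 = 22,220,000 m³
S = 607,532,000 / 22,220,000 = 27.3417 ‰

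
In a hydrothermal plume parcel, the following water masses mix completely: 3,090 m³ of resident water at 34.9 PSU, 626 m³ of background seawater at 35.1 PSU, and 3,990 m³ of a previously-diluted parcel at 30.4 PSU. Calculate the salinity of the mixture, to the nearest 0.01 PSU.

32.59 PSU

Weighted by volume,
salt = 3,090×34.9 + 626×35.1 + 3,990×30.4 = 107,841 + 21,972.6 + 121,296 = 251,109.6
volume = 3,090 + 626 + 3,990 = 7,706 m³
S = 251,109.6 / 7,706 = 32.5862 PSU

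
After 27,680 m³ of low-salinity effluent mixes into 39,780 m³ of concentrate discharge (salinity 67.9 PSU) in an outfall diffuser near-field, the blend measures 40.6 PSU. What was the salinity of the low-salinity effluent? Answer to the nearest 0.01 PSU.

1.37 PSU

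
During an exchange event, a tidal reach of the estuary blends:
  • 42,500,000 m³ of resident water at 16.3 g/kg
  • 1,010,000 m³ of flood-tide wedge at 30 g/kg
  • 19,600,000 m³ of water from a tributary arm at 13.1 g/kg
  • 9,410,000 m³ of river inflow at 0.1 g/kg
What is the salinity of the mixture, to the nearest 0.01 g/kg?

Mass of salt is conserved:
salt = 42,500,000×16.3 + 1,010,000×30 + 19,600,000×13.1 + 9,410,000×0.1 = 692,750,000 + 30,300,000 + 256,760,000 + 941,000 = 980,751,000
volume = 42,500,000 + 1,010,000 + 19,600,000 + 9,410,000 = 72,520,000 m³
S = 980,751,000 / 72,520,000 = 13.5239 g/kg

13.52 g/kg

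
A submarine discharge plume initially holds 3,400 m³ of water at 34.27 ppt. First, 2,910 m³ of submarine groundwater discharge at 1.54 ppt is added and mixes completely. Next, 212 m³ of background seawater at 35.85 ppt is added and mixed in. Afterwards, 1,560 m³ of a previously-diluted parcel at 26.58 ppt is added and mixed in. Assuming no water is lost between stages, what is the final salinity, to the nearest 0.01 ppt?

Salt balance:
Initial salt = 3,400×34.27 = 116,518
After stage 1: salt = 116,518 + 2,910×1.54 = 120,999.4; volume = 6,310 m³; S = 19.176 ppt
After stage 2: salt = 120,999.4 + 212×35.85 = 128,599.6; volume = 6,522 m³; S = 19.718 ppt
After stage 3: salt = 128,599.6 + 1,560×26.58 = 170,064.4; volume = 8,082 m³
S = 170,064.4 / 8,082 = 21.0424 ppt

21.04 ppt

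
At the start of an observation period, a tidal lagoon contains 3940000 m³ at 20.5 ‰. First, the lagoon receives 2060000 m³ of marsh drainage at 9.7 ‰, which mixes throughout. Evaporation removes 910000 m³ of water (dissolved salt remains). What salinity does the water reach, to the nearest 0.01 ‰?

19.79 ‰

After mixing: salt = 3,940,000×20.5 + 2,060,000×9.7 = 100,752,000; volume = 6,000,000 m³
After evaporation: salt unchanged = 100,752,000; volume = 6,000,000 − 910,000 = 5,090,000 m³
S = 100,752,000 / 5,090,000 = 19.7941 ‰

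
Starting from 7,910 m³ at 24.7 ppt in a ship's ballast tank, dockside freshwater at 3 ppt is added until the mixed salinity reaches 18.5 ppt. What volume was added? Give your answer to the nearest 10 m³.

3160 m³

Salt balance: 7,910×24.7 + V×3 = (7,910+V)×18.5
195,377 + 3V = 146,335 + 18.5V
49,042 = 15.5V
V = 3,164 m³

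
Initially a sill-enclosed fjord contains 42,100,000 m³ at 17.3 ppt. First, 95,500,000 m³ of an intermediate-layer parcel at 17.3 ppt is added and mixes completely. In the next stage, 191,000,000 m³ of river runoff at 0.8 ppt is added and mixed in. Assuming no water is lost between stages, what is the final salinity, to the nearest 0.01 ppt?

Total salt / total volume:
Initial salt = 42,100,000×17.3 = 728,330,000
After stage 1: salt = 728,330,000 + 95,500,000×17.3 = 2,380,480,000; volume = 137,600,000 m³; S = 17.3 ppt
After stage 2: salt = 2,380,480,000 + 191,000,000×0.8 = 2,533,280,000; volume = 328,600,000 m³
S = 2,533,280,000 / 328,600,000 = 7.7093 ppt

7.71 ppt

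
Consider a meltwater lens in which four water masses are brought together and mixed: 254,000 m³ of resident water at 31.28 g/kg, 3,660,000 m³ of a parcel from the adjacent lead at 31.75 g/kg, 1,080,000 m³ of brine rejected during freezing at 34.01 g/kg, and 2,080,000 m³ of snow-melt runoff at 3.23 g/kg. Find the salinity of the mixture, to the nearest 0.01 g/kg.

23.69 g/kg

Weighted by volume,
salt = 254,000×31.28 + 3,660,000×31.75 + 1,080,000×34.01 + 2,080,000×3.23 = 7,945,120 + 116,205,000 + 36,730,800 + 6,718,400 = 167,599,320
volume = 254,000 + 3,660,000 + 1,080,000 + 2,080,000 = 7,074,000 m³
S = 167,599,320 / 7,074,000 = 23.6923 g/kg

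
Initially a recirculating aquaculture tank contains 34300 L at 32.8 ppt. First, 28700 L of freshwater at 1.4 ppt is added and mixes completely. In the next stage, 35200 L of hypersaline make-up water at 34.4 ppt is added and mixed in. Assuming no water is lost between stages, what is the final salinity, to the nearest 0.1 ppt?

24.2 ppt

By conservation of dissolved salt,
Initial salt = 34,300×32.8 = 1,125,040
After stage 1: salt = 1,125,040 + 28,700×1.4 = 1,165,220; volume = 63,000 L; S = 18.496 ppt
After stage 2: salt = 1,165,220 + 35,200×34.4 = 2,376,100; volume = 98,200 L
S = 2,376,100 / 98,200 = 24.1965 ppt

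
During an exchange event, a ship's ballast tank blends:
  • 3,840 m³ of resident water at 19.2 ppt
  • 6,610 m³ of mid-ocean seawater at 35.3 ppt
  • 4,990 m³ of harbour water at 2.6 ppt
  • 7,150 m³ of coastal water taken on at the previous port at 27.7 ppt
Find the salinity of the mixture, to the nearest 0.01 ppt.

Conserving salt mass:
salt = 3,840×19.2 + 6,610×35.3 + 4,990×2.6 + 7,150×27.7 = 73,728 + 233,333 + 12,974 + 198,055 = 518,090
volume = 3,840 + 6,610 + 4,990 + 7,150 = 22,590 m³
S = 518,090 / 22,590 = 22.9345 ppt

22.93 ppt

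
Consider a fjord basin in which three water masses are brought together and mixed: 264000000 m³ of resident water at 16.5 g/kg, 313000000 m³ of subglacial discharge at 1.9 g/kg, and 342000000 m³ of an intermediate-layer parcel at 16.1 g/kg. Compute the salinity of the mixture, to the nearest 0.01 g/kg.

Salt balance:
salt = 264,000,000×16.5 + 313,000,000×1.9 + 342,000,000×16.1 = 4,356,000,000 + 594,700,000 + 5,506,200,000 = 10,456,900,000
volume = 264,000,000 + 313,000,000 + 342,000,000 = 919,000,000 m³
S = 10,456,900,000 / 919,000,000 = 11.3786 g/kg

11.38 g/kg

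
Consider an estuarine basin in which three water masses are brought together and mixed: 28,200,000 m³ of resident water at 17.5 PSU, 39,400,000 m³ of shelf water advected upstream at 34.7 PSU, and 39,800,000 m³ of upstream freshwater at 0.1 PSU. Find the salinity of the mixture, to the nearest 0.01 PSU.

Conserving salt mass:
salt = 28,200,000×17.5 + 39,400,000×34.7 + 39,800,000×0.1 = 493,500,000 + 1,367,180,000 + 3,980,000 = 1,864,660,000
volume = 28,200,000 + 39,400,000 + 39,800,000 = 107,400,000 m³
S = 1,864,660,000 / 107,400,000 = 17.3618 PSU

17.36 PSU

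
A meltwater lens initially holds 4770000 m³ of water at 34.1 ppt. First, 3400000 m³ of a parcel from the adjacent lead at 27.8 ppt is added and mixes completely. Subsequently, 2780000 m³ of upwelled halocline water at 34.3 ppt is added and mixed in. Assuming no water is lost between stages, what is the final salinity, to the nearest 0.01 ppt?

32.19 ppt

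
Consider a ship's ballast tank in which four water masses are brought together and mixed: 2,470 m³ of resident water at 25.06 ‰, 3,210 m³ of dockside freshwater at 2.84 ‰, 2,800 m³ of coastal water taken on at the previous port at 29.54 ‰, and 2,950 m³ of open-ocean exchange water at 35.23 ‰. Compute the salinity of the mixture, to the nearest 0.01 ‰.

Mass of salt is conserved:
salt = 2,470×25.06 + 3,210×2.84 + 2,800×29.54 + 2,950×35.23 = 61,898.2 + 9,116.4 + 82,712 + 103,928.5 = 257,655.1
volume = 2,470 + 3,210 + 2,800 + 2,950 = 11,430 m³
S = 257,655.1 / 11,430 = 22.542 ‰

22.54 ‰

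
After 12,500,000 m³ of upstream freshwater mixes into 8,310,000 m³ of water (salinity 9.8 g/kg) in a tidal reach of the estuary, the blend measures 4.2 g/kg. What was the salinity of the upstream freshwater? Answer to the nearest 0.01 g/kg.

0.48 g/kg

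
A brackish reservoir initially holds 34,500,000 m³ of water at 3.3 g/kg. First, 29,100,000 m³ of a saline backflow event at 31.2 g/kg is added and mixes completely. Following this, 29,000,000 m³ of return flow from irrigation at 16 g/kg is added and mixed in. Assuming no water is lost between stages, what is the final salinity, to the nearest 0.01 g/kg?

16.05 g/kg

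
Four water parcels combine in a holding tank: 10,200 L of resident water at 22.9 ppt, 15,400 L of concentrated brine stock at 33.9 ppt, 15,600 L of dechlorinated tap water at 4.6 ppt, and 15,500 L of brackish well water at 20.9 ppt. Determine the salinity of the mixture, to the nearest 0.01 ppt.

20.31 ppt

Mass of salt is conserved:
salt = 10,200×22.9 + 15,400×33.9 + 15,600×4.6 + 15,500×20.9 = 233,580 + 522,060 + 71,760 + 323,950 = 1,151,350
volume = 10,200 + 15,400 + 15,600 + 15,500 = 56,700 L
S = 1,151,350 / 56,700 = 20.306 ppt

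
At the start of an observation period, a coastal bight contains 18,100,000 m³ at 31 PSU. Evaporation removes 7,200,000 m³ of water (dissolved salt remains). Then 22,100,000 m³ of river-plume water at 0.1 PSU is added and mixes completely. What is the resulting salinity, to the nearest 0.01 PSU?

After evaporation: salt = 18,100,000×31 = 561,100,000; volume = 18,100,000 − 7,200,000 = 10,900,000 m³
After mixing: salt = 561,100,000 + 22,100,000×0.1 = 563,310,000; volume = 10,900,000 + 22,100,000 = 33,000,000 m³
S = 563,310,000 / 33,000,000 = 17.07 PSU

17.07 PSU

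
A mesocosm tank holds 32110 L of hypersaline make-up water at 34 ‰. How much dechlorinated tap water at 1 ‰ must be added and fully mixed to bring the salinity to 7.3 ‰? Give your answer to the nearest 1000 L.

Salt balance: 32,110×34 + V×1 = (32,110+V)×7.3
1,091,740 + 1V = 234,403 + 7.3V
857,337 = 6.3V
V = 136,085.24 L

136000 L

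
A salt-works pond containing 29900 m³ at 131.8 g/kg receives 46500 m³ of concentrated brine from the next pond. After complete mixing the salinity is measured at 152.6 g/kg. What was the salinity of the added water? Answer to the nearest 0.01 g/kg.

165.97 g/kg

Salt balance: 29,900×131.8 + 46,500×S = 76,400×152.6
3,940,820 + 46,500·S = 11,658,640
S = (11,658,640 − 3,940,820) / 46,500 = 165.9746 g/kg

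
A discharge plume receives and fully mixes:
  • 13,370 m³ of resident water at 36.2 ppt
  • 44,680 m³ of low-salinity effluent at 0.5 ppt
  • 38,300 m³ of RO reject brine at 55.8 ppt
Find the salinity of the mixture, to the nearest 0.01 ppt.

Total salt / total volume:
salt = 13,370×36.2 + 44,680×0.5 + 38,300×55.8 = 483,994 + 22,340 + 2,137,140 = 2,643,474
volume = 13,370 + 44,680 + 38,300 = 96,350 m³
S = 2,643,474 / 96,350 = 27.4362 ppt

27.44 ppt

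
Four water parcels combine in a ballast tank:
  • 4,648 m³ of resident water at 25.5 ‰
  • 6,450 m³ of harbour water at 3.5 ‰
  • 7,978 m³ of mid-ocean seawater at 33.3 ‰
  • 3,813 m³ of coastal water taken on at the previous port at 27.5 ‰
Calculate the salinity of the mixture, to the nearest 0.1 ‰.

22.4 ‰

By conservation of dissolved salt,
salt = 4,648×25.5 + 6,450×3.5 + 7,978×33.3 + 3,813×27.5 = 118,524 + 22,575 + 265,667.4 + 104,857.5 = 511,623.9
volume = 4,648 + 6,450 + 7,978 + 3,813 = 22,889 m³
S = 511,623.9 / 22,889 = 22.352 ‰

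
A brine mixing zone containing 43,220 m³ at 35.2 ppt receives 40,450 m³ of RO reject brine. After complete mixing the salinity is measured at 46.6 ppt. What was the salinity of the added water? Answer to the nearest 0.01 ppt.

Salt balance: 43,220×35.2 + 40,450×S = 83,670×46.6
1,521,344 + 40,450·S = 3,899,022
S = (3,899,022 − 1,521,344) / 40,450 = 58.7807 ppt

58.78 ppt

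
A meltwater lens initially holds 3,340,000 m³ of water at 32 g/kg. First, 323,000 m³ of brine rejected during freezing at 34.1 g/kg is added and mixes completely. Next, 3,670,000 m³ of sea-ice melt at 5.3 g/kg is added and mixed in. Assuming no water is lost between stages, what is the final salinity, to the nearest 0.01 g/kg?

18.73 g/kg

Salt balance:
Initial salt = 3,340,000×32 = 106,880,000
After stage 1: salt = 106,880,000 + 323,000×34.1 = 117,894,300; volume = 3,663,000 m³; S = 32.185 g/kg
After stage 2: salt = 117,894,300 + 3,670,000×5.3 = 137,345,300; volume = 7,333,000 m³
S = 137,345,300 / 7,333,000 = 18.7298 g/kg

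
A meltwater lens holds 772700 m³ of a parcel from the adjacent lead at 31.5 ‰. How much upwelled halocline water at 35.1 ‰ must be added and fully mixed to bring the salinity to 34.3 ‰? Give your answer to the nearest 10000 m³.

2700000 m³

Salt balance: 772,700×31.5 + V×35.1 = (772,700+V)×34.3
24,340,050 + 35.1V = 26,503,610 + 34.3V
2,163,560 = 0.8V
V = 2,704,450 m³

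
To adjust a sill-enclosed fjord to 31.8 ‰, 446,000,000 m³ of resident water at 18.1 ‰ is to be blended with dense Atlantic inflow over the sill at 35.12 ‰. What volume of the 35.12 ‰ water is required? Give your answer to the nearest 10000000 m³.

1840000000 m³

Salt balance: 446,000,000×18.1 + V×35.12 = (446,000,000+V)×31.8
8,072,600,000 + 35.12V = 14,182,800,000 + 31.8V
6,110,200,000 = 3.32V
V = 1,840,421,686.75 m³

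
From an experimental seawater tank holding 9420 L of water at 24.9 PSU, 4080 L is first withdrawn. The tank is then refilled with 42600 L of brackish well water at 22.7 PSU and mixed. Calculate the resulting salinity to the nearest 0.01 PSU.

Remaining after removal: 5,340 L at 24.9 PSU (salt = 132,966)
After addition: salt = 132,966 + 42,600×22.7 = 1,099,986; volume = 47,940 L
S = 1,099,986 / 47,940 = 22.9451 PSU

22.95 PSU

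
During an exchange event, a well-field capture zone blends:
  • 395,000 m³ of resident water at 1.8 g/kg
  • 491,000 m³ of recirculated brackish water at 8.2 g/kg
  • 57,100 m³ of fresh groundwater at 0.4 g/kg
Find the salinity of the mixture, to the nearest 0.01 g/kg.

5.05 g/kg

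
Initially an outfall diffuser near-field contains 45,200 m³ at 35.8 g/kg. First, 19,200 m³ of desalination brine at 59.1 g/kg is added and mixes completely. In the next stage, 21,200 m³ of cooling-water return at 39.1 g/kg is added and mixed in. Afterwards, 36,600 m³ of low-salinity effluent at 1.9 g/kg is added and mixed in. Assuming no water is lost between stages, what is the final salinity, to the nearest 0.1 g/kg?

Mass of salt is conserved:
Initial salt = 45,200×35.8 = 1,618,160
After stage 1: salt = 1,618,160 + 19,200×59.1 = 2,752,880; volume = 64,400 m³; S = 42.747 g/kg
After stage 2: salt = 2,752,880 + 21,200×39.1 = 3,581,800; volume = 85,600 m³; S = 41.843 g/kg
After stage 3: salt = 3,581,800 + 36,600×1.9 = 3,651,340; volume = 122,200 m³
S = 3,651,340 / 122,200 = 29.88 g/kg

29.9 g/kg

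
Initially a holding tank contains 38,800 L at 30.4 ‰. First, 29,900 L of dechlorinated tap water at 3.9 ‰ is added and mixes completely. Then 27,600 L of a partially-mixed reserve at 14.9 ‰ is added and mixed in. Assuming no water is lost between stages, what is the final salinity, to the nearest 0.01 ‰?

17.73 ‰

Weighted by volume,
Initial salt = 38,800×30.4 = 1,179,520
After stage 1: salt = 1,179,520 + 29,900×3.9 = 1,296,130; volume = 68,700 L; S = 18.867 ‰
After stage 2: salt = 1,296,130 + 27,600×14.9 = 1,707,370; volume = 96,300 L
S = 1,707,370 / 96,300 = 17.7297 ‰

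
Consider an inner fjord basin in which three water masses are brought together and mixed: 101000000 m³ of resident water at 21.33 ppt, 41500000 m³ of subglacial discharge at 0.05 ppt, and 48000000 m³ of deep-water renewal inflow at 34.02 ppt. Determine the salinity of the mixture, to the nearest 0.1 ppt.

19.9 ppt

Mass of salt is conserved:
salt = 101,000,000×21.33 + 41,500,000×0.05 + 48,000,000×34.02 = 2,154,330,000 + 2,075,000 + 1,632,960,000 = 3,789,365,000
volume = 101,000,000 + 41,500,000 + 48,000,000 = 190,500,000 m³
S = 3,789,365,000 / 190,500,000 = 19.892 ppt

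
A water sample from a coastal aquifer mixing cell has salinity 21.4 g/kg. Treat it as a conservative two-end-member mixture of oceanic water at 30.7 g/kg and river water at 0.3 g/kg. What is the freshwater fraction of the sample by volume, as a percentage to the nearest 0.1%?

30.6%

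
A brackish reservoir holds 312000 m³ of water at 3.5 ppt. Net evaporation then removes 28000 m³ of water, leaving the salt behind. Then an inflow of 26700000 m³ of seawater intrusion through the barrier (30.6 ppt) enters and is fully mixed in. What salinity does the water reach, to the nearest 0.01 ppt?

After evaporation: salt = 312,000×3.5 = 1,092,000; volume = 312,000 − 28,000 = 284,000 m³
After mixing: salt = 1,092,000 + 26,700,000×30.6 = 818,112,000; volume = 284,000 + 26,700,000 = 26,984,000 m³
S = 818,112,000 / 26,984,000 = 30.3184 ppt

30.32 ppt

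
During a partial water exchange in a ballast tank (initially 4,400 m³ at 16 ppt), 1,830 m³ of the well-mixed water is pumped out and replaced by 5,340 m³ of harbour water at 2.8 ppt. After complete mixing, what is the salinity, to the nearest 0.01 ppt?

7.09 ppt

Remaining after removal: 2,570 m³ at 16 ppt (salt = 41,120)
After addition: salt = 41,120 + 5,340×2.8 = 56,072; volume = 7,910 m³
S = 56,072 / 7,910 = 7.0887 ppt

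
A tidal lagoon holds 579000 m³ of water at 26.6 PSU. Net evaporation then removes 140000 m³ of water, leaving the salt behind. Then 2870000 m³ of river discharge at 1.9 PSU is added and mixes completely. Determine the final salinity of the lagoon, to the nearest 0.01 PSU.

After evaporation: salt = 579,000×26.6 = 15,401,400; volume = 579,000 − 140,000 = 439,000 m³
After mixing: salt = 15,401,400 + 2,870,000×1.9 = 20,854,400; volume = 439,000 + 2,870,000 = 3,309,000 m³
S = 20,854,400 / 3,309,000 = 6.3023 PSU

6.30 PSU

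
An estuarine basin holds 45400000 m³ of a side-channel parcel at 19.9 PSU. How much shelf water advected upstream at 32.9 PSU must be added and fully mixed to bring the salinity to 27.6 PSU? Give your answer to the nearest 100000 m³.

66000000 m³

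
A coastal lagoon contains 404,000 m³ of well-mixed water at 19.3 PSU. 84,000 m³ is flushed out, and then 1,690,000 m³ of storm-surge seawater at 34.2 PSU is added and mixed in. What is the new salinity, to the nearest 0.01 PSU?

31.83 PSU

Remaining after removal: 320,000 m³ at 19.3 PSU (salt = 6,176,000)
After addition: salt = 6,176,000 + 1,690,000×34.2 = 63,974,000; volume = 2,010,000 m³
S = 63,974,000 / 2,010,000 = 31.8279 PSU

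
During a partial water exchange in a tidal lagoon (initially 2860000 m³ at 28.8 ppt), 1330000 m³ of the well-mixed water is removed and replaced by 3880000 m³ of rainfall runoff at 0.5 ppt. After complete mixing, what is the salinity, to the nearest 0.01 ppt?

Remaining after removal: 1,530,000 m³ at 28.8 ppt (salt = 44,064,000)
After addition: salt = 44,064,000 + 3,880,000×0.5 = 46,004,000; volume = 5,410,000 m³
S = 46,004,000 / 5,410,000 = 8.5035 ppt

8.50 ppt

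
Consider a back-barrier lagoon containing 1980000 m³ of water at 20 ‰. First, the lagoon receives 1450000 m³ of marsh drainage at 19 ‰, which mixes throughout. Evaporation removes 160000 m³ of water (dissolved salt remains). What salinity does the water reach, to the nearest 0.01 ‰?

20.54 ‰

After mixing: salt = 1,980,000×20 + 1,450,000×19 = 67,150,000; volume = 3,430,000 m³
After evaporation: salt unchanged = 67,150,000; volume = 3,430,000 − 160,000 = 3,270,000 m³
S = 67,150,000 / 3,270,000 = 20.5352 ‰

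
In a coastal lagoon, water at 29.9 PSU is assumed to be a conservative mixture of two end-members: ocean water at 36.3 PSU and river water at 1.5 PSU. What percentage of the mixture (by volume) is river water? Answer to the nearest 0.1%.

18.4%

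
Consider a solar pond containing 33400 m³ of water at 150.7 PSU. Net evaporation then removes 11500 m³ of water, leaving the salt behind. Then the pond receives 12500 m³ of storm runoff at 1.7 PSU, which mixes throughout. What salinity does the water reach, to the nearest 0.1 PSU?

146.9 PSU

After evaporation: salt = 33,400×150.7 = 5,033,380; volume = 33,400 − 11,500 = 21,900 m³
After mixing: salt = 5,033,380 + 12,500×1.7 = 5,054,630; volume = 21,900 + 12,500 = 34,400 m³
S = 5,054,630 / 34,400 = 146.9369 PSU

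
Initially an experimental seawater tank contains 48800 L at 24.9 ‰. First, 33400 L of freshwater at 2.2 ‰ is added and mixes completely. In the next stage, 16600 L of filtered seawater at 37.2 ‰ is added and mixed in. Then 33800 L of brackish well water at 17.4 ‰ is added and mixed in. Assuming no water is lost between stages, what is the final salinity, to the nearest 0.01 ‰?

By conservation of dissolved salt,
Initial salt = 48,800×24.9 = 1,215,120
After stage 1: salt = 1,215,120 + 33,400×2.2 = 1,288,600; volume = 82,200 L; S = 15.676 ‰
After stage 2: salt = 1,288,600 + 16,600×37.2 = 1,906,120; volume = 98,800 L; S = 19.293 ‰
After stage 3: salt = 1,906,120 + 33,800×17.4 = 2,494,240; volume = 132,600 L
S = 2,494,240 / 132,600 = 18.8103 ‰

18.81 ‰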